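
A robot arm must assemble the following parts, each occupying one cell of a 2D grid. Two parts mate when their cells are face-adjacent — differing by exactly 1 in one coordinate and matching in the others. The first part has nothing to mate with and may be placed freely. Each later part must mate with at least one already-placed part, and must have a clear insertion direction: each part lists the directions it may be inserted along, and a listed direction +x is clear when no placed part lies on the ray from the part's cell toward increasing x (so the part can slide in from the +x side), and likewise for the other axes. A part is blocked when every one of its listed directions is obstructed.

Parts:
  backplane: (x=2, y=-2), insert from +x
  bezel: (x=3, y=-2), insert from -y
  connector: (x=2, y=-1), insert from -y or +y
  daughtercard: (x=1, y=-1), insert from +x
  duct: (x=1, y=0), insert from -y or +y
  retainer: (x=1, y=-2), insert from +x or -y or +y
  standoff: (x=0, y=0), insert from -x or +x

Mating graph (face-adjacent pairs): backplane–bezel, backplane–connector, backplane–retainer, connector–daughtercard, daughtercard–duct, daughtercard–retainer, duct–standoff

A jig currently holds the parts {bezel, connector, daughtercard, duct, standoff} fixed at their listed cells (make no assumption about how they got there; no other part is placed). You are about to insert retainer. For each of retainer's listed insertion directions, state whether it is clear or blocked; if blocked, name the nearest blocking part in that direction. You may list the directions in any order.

+x: nearest on ray is bezel@(3, -2) ⇒ blocked
-y: ray from retainer(1, -2) has no placed part ⇒ clear
+y: nearest on ray is daughtercard@(1, -1) ⇒ blocked

+x: blocked by bezel; +y: blocked by daughtercard; -y: clear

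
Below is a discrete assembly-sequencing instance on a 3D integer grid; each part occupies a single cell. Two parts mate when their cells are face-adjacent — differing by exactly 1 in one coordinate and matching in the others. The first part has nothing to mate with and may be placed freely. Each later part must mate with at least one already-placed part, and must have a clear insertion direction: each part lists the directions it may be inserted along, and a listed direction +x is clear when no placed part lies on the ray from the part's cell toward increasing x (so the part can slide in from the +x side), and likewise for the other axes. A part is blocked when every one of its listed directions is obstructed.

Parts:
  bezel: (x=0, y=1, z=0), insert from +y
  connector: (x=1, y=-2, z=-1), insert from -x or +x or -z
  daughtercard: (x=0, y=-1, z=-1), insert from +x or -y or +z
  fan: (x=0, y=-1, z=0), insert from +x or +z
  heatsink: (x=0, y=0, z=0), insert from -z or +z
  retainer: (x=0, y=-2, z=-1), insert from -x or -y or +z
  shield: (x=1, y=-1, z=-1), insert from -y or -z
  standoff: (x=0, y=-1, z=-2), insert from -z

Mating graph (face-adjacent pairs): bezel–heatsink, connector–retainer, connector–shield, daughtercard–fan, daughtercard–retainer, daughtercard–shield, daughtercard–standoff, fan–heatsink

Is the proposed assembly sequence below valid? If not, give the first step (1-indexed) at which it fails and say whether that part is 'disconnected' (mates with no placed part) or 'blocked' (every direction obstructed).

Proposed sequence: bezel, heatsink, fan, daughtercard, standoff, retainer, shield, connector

1. bezel@(0, 1, 0) [+y clear] — {bezel}
2. heatsink@(0, 0, 0) [-z clear] — {bezel, heatsink}
3. fan@(0, -1, 0) [+x clear] — {bezel, fan, heatsink}
4. daughtercard@(0, -1, -1) [+x clear] — {bezel, daughtercard, fan, heatsink}
5. standoff@(0, -1, -2) [-z clear] — {bezel, daughtercard, fan, heatsink, standoff}
6. retainer@(0, -2, -1) [-x clear] — {bezel, daughtercard, fan, heatsink, retainer, standoff}
7. shield@(1, -1, -1) [-y clear] — {bezel, daughtercard, fan, heatsink, retainer, shield, standoff}
8. connector@(1, -2, -1) [+x clear] — {bezel, connector, daughtercard, fan, heatsink, retainer, shield, standoff}

Valid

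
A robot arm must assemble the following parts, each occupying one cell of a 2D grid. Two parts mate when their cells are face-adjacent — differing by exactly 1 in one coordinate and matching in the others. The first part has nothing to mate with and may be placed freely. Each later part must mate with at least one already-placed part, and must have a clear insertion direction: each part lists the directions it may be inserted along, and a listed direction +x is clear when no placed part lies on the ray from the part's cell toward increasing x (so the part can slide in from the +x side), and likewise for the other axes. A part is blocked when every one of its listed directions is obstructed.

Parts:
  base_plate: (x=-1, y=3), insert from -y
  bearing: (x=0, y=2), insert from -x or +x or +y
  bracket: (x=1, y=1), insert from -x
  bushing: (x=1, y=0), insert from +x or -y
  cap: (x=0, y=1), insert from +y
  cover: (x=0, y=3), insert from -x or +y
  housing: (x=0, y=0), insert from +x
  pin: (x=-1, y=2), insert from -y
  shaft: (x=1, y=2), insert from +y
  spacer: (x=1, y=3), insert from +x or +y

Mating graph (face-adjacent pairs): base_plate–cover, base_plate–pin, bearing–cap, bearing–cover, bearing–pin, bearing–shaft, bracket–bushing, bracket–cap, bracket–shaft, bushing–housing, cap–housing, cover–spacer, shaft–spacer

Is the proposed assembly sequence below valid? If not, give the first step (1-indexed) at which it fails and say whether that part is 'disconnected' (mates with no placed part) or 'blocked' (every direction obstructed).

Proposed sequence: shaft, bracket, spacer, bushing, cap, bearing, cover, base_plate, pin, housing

1. shaft@(1, 2) [+y clear] — {shaft}
2. bracket@(1, 1) [-x clear] — {bracket, shaft}
3. spacer@(1, 3) [+x clear] — {bracket, shaft, spacer}
4. bushing@(1, 0) [+x clear] — {bracket, bushing, shaft, spacer}
5. cap@(0, 1) [+y clear] — {bracket, bushing, cap, shaft, spacer}
6. bearing@(0, 2) [-x clear] — {bearing, bracket, bushing, cap, shaft, spacer}
7. cover@(0, 3) [-x clear] — {bearing, bracket, bushing, cap, cover, shaft, spacer}
8. base_plate@(-1, 3) [-y clear] — {base_plate, bearing, bracket, bushing, cap, cover, shaft, spacer}
9. pin@(-1, 2) [-y clear] — {base_plate, bearing, bracket, bushing, cap, cover, pin, shaft, spacer}
10. housing@(0, 0) — +x all obstructed ⇒ blocked

Invalid at step 10 (blocked)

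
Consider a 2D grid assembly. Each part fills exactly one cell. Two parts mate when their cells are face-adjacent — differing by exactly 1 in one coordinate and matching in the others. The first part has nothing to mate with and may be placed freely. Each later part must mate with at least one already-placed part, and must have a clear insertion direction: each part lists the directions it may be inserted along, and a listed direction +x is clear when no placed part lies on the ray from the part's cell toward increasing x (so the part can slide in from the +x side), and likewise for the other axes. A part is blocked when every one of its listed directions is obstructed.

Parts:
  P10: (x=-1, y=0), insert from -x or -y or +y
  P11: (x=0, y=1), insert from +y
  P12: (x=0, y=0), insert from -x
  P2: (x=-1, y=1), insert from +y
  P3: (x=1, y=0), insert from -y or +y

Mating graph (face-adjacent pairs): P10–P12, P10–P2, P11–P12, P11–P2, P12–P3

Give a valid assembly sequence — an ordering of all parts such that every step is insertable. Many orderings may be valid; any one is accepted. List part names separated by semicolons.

P2; P11; P12; P3; P10

1. P2@(-1, 1) [+y clear] — {P2}
2. P11@(0, 1) [+y clear] — {P11, P2}
3. P12@(0, 0) [-x clear] — {P11, P12, P2}
4. P3@(1, 0) [-y clear] — {P11, P12, P2, P3}
5. P10@(-1, 0) [-x clear] — {P10, P11, P12, P2, P3}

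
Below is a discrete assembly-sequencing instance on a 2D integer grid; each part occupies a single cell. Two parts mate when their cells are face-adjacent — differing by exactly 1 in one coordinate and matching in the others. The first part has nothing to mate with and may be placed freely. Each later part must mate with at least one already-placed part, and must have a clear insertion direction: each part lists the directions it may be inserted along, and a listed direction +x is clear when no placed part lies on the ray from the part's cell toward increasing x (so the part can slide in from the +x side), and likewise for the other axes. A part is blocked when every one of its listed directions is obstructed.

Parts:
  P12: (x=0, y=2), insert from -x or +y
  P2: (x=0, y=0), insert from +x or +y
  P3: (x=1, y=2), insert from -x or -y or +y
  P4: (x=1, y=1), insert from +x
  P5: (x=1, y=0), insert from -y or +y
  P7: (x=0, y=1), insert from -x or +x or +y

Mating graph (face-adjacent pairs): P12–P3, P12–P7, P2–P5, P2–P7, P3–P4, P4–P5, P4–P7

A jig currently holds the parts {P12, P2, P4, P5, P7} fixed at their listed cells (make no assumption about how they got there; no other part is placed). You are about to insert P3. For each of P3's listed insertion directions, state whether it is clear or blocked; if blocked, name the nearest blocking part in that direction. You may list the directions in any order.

-x: nearest on ray is P12@(0, 2) ⇒ blocked
-y: nearest on ray is P4@(1, 1) ⇒ blocked
+y: ray from P3(1, 2) has no placed part ⇒ clear

+y: clear; -x: blocked by P12; -y: blocked by P4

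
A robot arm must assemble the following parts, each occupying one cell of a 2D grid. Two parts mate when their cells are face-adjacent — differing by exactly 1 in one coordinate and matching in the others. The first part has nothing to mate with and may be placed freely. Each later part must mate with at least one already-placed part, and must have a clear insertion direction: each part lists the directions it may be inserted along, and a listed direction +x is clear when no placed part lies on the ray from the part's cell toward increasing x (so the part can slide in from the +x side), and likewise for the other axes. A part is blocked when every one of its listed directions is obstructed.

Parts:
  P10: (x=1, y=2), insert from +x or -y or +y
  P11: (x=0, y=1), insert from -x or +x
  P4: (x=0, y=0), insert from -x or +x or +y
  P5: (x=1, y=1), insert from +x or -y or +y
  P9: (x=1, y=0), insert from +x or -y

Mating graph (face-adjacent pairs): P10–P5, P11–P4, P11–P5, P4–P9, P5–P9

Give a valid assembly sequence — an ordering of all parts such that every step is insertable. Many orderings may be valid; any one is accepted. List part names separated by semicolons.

1. P4@(0, 0) [-x clear] — {P4}
2. P11@(0, 1) [-x clear] — {P11, P4}
3. P5@(1, 1) [+x clear] — {P11, P4, P5}
4. P10@(1, 2) [+x clear] — {P10, P11, P4, P5}
5. P9@(1, 0) [+x clear] — {P10, P11, P4, P5, P9}

P4; P11; P5; P10; P9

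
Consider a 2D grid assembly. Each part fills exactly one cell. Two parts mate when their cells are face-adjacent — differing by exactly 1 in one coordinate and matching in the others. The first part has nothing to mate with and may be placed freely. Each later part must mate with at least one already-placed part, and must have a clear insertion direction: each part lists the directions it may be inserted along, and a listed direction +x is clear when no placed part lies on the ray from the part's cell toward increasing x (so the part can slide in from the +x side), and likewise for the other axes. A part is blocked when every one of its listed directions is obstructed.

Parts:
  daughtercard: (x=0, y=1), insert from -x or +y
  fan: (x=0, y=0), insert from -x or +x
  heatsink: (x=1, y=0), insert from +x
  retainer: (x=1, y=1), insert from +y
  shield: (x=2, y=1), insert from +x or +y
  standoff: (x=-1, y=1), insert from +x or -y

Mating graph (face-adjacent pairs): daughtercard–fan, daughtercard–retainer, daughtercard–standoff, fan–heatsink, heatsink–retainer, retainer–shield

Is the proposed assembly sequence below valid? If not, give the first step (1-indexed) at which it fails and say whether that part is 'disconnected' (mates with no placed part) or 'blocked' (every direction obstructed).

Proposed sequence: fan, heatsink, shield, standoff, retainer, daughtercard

1. fan@(0, 0) [-x clear] — {fan}
2. heatsink@(1, 0) [+x clear] — {fan, heatsink}
3. shield@(2, 1) — no placed neighbour ⇒ disconnected

Invalid at step 3 (disconnected)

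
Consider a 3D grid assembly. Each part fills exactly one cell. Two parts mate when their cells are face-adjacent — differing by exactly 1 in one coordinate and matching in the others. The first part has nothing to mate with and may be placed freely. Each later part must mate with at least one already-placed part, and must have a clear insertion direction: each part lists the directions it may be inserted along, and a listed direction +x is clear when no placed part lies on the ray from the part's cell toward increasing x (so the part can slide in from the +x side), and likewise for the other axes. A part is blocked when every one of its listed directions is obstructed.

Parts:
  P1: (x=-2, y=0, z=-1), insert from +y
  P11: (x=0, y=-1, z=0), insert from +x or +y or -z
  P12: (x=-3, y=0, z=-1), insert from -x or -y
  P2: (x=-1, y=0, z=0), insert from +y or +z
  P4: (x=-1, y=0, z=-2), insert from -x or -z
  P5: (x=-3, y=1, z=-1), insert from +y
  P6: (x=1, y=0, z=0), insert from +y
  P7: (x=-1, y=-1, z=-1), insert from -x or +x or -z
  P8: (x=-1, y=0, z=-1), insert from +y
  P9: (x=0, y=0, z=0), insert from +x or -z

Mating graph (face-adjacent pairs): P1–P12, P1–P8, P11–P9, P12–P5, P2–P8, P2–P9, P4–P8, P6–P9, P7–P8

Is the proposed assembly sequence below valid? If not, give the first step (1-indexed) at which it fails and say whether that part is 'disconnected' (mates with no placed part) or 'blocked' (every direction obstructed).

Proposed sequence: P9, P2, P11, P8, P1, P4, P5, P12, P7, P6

1. P9@(0, 0, 0) [+x clear] — {P9}
2. P2@(-1, 0, 0) [+y clear] — {P2, P9}
3. P11@(0, -1, 0) [+x clear] — {P11, P2, P9}
4. P8@(-1, 0, -1) [+y clear] — {P11, P2, P8, P9}
5. P1@(-2, 0, -1) [+y clear] — {P1, P11, P2, P8, P9}
6. P4@(-1, 0, -2) [-x clear] — {P1, P11, P2, P4, P8, P9}
7. P5@(-3, 1, -1) — no placed neighbour ⇒ disconnected

Invalid at step 7 (disconnected)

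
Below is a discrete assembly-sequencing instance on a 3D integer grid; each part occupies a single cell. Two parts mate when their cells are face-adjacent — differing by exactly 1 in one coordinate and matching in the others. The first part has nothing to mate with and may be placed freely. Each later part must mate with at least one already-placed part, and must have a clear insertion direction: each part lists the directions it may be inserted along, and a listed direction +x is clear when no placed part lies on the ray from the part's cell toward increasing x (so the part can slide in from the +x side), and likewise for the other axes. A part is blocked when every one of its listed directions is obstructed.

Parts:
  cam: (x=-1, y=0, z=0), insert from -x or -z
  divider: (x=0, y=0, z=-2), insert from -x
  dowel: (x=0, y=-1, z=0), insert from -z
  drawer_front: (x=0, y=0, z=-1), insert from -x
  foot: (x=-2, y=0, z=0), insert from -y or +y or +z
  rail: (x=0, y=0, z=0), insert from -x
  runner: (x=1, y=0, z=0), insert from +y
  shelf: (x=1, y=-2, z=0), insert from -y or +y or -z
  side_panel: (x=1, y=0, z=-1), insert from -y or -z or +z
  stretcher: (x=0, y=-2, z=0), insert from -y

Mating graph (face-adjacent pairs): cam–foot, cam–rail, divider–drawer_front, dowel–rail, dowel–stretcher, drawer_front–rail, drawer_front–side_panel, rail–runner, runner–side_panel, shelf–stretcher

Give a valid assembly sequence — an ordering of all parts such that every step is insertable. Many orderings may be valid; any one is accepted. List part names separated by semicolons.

stretcher; dowel; rail; cam; runner; shelf; foot; drawer_front; divider; side_panel

1. stretcher@(0, -2, 0) [-y clear] — {stretcher}
2. dowel@(0, -1, 0) [-z clear] — {dowel, stretcher}
3. rail@(0, 0, 0) [-x clear] — {dowel, rail, stretcher}
4. cam@(-1, 0, 0) [-x clear] — {cam, dowel, rail, stretcher}
5. runner@(1, 0, 0) [+y clear] — {cam, dowel, rail, runner, stretcher}
6. shelf@(1, -2, 0) [-y clear] — {cam, dowel, rail, runner, shelf, stretcher}
7. foot@(-2, 0, 0) [-y clear] — {cam, dowel, foot, rail, runner, shelf, stretcher}
8. drawer_front@(0, 0, -1) [-x clear] — {cam, dowel, drawer_front, foot, rail, runner, shelf, stretcher}
9. divider@(0, 0, -2) [-x clear] — {cam, divider, dowel, drawer_front, foot, rail, runner, shelf, stretcher}
10. side_panel@(1, 0, -1) [-y clear] — {cam, divider, dowel, drawer_front, foot, rail, runner, shelf, side_panel, stretcher}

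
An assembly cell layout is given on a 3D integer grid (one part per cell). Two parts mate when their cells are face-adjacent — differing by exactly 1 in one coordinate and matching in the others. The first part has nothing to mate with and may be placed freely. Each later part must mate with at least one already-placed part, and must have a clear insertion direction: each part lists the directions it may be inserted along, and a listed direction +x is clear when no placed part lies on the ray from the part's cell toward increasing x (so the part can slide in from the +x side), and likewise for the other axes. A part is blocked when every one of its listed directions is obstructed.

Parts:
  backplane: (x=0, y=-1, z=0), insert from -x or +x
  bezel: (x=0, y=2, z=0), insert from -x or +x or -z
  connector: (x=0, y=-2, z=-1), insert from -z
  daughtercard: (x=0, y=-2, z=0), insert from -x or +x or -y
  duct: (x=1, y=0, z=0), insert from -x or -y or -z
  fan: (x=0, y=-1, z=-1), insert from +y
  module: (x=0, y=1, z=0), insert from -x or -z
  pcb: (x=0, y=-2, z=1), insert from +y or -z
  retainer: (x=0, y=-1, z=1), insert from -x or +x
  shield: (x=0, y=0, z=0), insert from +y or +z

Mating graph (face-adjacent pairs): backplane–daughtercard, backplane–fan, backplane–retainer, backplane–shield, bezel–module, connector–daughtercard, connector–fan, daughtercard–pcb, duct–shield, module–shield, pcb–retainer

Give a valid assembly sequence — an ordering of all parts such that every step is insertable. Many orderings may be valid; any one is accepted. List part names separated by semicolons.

bezel; module; shield; duct; backplane; fan; daughtercard; connector; pcb; retainer

1. bezel@(0, 2, 0) [-x clear] — {bezel}
2. module@(0, 1, 0) [-x clear] — {bezel, module}
3. shield@(0, 0, 0) [+z clear] — {bezel, module, shield}
4. duct@(1, 0, 0) [-y clear] — {bezel, duct, module, shield}
5. backplane@(0, -1, 0) [-x clear] — {backplane, bezel, duct, module, shield}
6. fan@(0, -1, -1) [+y clear] — {backplane, bezel, duct, fan, module, shield}
7. daughtercard@(0, -2, 0) [-x clear] — {backplane, bezel, daughtercard, duct, fan, module, shield}
8. connector@(0, -2, -1) [-z clear] — {backplane, bezel, connector, daughtercard, duct, fan, module, shield}
9. pcb@(0, -2, 1) [+y clear] — {backplane, bezel, connector, daughtercard, duct, fan, module, pcb, shield}
10. retainer@(0, -1, 1) [-x clear] — {backplane, bezel, connector, daughtercard, duct, fan, module, pcb, retainer, shield}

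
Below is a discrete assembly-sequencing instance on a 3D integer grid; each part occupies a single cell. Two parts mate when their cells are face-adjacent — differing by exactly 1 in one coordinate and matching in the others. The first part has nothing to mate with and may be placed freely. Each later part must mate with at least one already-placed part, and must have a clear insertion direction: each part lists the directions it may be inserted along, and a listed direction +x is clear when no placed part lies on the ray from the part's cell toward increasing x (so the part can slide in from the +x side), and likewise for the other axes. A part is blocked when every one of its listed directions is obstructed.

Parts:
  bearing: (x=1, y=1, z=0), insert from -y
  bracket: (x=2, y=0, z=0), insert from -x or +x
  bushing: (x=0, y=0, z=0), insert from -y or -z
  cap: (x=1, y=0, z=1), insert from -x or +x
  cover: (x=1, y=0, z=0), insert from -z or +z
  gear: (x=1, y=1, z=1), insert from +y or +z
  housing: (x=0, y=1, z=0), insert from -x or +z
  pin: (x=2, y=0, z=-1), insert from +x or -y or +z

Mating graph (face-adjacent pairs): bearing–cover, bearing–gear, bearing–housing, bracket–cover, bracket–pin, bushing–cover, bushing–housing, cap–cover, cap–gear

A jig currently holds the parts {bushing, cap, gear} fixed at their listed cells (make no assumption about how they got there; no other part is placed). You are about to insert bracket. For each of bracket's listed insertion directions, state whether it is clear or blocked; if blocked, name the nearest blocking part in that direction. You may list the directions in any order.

-x: nearest on ray is bushing@(0, 0, 0) ⇒ blocked
+x: ray from bracket(2, 0, 0) has no placed part ⇒ clear

+x: clear; -x: blocked by bushing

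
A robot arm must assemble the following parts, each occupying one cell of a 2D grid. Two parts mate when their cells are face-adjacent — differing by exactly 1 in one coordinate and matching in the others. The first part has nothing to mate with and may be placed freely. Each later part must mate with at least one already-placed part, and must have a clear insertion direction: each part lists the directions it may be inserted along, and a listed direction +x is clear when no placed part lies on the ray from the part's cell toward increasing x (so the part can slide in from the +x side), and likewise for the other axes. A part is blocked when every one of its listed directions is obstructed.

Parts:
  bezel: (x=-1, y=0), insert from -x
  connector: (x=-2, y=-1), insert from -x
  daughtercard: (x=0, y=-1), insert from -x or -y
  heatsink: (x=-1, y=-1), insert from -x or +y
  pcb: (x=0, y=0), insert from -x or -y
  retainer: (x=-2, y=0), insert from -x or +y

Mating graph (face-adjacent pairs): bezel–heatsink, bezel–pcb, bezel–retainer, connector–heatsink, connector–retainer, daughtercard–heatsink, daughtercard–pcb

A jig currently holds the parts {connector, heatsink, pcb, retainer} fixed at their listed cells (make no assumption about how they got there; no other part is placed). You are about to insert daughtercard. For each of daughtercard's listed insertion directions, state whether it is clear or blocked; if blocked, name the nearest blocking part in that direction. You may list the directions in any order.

-x: nearest on ray is heatsink@(-1, -1) ⇒ blocked
-y: ray from daughtercard(0, -1) has no placed part ⇒ clear

-x: blocked by heatsink; -y: clear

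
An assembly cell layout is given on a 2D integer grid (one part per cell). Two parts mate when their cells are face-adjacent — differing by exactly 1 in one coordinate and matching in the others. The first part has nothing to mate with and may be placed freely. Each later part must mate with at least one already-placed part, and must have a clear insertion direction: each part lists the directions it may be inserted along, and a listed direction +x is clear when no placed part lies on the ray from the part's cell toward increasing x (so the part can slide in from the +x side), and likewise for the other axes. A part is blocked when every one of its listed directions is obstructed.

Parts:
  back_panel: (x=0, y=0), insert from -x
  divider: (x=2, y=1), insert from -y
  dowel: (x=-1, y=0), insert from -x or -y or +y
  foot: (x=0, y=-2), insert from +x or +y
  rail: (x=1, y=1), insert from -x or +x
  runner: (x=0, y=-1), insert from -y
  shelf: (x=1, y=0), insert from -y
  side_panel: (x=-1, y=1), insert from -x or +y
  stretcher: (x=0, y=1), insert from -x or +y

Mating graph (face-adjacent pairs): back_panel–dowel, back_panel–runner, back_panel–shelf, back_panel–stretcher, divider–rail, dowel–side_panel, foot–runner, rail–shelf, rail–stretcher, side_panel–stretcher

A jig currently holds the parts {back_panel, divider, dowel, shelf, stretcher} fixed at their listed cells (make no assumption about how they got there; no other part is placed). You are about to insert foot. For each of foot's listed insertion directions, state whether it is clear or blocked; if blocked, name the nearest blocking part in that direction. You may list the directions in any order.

+x: clear; +y: blocked by back_panel

+x: ray from foot(0, -2) has no placed part ⇒ clear
+y: nearest on ray is back_panel@(0, 0) ⇒ blocked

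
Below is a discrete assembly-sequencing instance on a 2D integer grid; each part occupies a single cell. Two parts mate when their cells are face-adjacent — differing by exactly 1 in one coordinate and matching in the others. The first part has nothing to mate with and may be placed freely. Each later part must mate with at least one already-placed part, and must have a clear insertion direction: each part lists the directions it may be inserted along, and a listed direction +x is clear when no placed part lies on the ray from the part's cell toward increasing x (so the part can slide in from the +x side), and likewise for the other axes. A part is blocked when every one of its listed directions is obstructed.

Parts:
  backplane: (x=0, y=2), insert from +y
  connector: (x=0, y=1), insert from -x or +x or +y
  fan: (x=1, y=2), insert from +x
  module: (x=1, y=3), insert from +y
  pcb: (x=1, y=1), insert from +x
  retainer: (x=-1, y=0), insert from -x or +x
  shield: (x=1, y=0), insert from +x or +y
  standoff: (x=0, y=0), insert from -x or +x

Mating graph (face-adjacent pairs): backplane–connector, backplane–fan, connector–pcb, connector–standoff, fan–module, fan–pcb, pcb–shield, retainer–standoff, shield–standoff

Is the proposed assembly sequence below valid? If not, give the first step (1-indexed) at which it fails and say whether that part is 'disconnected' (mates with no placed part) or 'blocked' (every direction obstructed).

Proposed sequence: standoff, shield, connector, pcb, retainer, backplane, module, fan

1. standoff@(0, 0) [-x clear] — {standoff}
2. shield@(1, 0) [+x clear] — {shield, standoff}
3. connector@(0, 1) [-x clear] — {connector, shield, standoff}
4. pcb@(1, 1) [+x clear] — {connector, pcb, shield, standoff}
5. retainer@(-1, 0) [-x clear] — {connector, pcb, retainer, shield, standoff}
6. backplane@(0, 2) [+y clear] — {backplane, connector, pcb, retainer, shield, standoff}
7. module@(1, 3) — no placed neighbour ⇒ disconnected

Invalid at step 7 (disconnected)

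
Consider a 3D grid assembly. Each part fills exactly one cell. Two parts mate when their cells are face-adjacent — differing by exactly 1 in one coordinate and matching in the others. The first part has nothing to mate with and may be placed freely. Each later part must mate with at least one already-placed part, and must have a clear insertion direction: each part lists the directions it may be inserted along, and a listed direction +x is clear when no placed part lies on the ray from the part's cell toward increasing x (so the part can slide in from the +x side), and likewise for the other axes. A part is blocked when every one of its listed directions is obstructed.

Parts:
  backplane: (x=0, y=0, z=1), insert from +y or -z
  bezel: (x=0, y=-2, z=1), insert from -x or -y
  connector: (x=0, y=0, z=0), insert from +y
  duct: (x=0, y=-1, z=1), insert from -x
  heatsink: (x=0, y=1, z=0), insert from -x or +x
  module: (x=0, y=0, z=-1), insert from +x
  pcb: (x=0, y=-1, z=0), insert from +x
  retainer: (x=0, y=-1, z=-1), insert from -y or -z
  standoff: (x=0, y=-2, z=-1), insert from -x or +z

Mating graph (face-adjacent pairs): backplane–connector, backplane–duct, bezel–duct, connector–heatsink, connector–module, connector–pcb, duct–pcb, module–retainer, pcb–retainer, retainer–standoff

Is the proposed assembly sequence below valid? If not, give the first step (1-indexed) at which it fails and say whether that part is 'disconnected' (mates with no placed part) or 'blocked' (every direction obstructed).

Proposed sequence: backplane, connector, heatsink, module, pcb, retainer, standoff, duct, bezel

1. backplane@(0, 0, 1) [+y clear] — {backplane}
2. connector@(0, 0, 0) [+y clear] — {backplane, connector}
3. heatsink@(0, 1, 0) [-x clear] — {backplane, connector, heatsink}
4. module@(0, 0, -1) [+x clear] — {backplane, connector, heatsink, module}
5. pcb@(0, -1, 0) [+x clear] — {backplane, connector, heatsink, module, pcb}
6. retainer@(0, -1, -1) [-y clear] — {backplane, connector, heatsink, module, pcb, retainer}
7. standoff@(0, -2, -1) [-x clear] — {backplane, connector, heatsink, module, pcb, retainer, standoff}
8. duct@(0, -1, 1) [-x clear] — {backplane, connector, duct, heatsink, module, pcb, retainer, standoff}
9. bezel@(0, -2, 1) [-x clear] — {backplane, bezel, connector, duct, heatsink, module, pcb, retainer, standoff}

Valid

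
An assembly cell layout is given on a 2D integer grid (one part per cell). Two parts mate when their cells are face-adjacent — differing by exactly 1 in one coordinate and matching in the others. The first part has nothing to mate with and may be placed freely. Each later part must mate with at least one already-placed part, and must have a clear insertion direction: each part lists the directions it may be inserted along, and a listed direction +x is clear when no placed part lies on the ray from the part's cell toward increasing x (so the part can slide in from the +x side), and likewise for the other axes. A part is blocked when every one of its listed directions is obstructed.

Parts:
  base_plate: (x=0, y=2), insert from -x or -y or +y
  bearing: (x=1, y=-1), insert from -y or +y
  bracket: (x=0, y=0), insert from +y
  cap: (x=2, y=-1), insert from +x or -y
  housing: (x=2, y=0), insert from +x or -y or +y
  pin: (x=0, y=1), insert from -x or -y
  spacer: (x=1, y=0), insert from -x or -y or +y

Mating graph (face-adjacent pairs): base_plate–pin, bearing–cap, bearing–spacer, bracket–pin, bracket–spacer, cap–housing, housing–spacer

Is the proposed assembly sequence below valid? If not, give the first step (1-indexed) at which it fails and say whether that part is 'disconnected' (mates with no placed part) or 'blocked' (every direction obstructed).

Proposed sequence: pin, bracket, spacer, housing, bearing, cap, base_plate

1. pin@(0, 1) [-x clear] — {pin}
2. bracket@(0, 0) — +y all obstructed ⇒ blocked

Invalid at step 2 (blocked)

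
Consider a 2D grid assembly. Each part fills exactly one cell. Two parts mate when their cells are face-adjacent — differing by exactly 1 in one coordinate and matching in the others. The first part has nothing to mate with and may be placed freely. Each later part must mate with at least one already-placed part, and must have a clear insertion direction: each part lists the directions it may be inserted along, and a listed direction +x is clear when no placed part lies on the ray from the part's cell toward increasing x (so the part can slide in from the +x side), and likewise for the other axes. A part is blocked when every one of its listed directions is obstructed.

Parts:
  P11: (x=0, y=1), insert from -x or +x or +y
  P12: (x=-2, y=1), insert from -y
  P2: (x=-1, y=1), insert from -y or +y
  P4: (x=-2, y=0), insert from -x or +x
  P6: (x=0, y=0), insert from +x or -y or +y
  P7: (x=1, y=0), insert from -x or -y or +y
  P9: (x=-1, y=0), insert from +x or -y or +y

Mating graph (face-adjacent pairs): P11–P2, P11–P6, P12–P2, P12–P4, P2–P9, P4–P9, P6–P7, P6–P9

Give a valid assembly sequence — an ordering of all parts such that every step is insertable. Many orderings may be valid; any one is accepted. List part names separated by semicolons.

1. P2@(-1, 1) [-y clear] — {P2}
2. P12@(-2, 1) [-y clear] — {P12, P2}
3. P4@(-2, 0) [-x clear] — {P12, P2, P4}
4. P9@(-1, 0) [+x clear] — {P12, P2, P4, P9}
5. P6@(0, 0) [+x clear] — {P12, P2, P4, P6, P9}
6. P7@(1, 0) [-y clear] — {P12, P2, P4, P6, P7, P9}
7. P11@(0, 1) [+x clear] — {P11, P12, P2, P4, P6, P7, P9}

P2; P12; P4; P9; P6; P7; P11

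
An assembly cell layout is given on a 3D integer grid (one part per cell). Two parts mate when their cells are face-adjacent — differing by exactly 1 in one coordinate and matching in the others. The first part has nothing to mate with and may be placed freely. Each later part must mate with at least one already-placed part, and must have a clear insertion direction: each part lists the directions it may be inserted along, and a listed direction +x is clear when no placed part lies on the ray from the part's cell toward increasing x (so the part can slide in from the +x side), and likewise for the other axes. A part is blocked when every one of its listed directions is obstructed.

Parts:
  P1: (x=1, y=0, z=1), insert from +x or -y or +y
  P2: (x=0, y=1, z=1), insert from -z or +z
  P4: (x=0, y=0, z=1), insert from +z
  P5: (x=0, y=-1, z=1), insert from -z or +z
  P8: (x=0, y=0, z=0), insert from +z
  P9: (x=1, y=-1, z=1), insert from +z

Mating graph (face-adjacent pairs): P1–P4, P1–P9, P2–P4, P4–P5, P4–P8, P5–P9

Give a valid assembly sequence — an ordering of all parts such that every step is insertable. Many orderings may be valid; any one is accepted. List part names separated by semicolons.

1. P8@(0, 0, 0) [+z clear] — {P8}
2. P4@(0, 0, 1) [+z clear] — {P4, P8}
3. P1@(1, 0, 1) [+x clear] — {P1, P4, P8}
4. P9@(1, -1, 1) [+z clear] — {P1, P4, P8, P9}
5. P2@(0, 1, 1) [-z clear] — {P1, P2, P4, P8, P9}
6. P5@(0, -1, 1) [-z clear] — {P1, P2, P4, P5, P8, P9}

P8; P4; P1; P9; P2; P5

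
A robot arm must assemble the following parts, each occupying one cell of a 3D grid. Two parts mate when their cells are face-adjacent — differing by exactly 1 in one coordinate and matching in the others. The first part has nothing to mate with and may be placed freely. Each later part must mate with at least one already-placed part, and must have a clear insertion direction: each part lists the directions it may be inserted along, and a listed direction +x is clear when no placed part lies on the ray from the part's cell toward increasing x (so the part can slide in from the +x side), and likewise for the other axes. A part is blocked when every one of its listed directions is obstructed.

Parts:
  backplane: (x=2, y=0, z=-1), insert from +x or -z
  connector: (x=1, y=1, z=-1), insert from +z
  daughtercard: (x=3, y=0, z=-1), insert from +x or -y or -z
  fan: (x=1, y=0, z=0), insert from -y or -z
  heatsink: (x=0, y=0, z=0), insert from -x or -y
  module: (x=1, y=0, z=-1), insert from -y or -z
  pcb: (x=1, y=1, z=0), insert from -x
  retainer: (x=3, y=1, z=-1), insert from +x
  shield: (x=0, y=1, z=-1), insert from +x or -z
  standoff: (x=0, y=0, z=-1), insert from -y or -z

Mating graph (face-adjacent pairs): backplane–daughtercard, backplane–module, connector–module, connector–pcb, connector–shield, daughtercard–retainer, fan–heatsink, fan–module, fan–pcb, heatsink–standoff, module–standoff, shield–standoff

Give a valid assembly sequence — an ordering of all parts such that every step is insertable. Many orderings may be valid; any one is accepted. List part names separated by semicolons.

backplane; daughtercard; module; standoff; fan; retainer; shield; connector; heatsink; pcb

1. backplane@(2, 0, -1) [+x clear] — {backplane}
2. daughtercard@(3, 0, -1) [+x clear] — {backplane, daughtercard}
3. module@(1, 0, -1) [-y clear] — {backplane, daughtercard, module}
4. standoff@(0, 0, -1) [-y clear] — {backplane, daughtercard, module, standoff}
5. fan@(1, 0, 0) [-y clear] — {backplane, daughtercard, fan, module, standoff}
6. retainer@(3, 1, -1) [+x clear] — {backplane, daughtercard, fan, module, retainer, standoff}
7. shield@(0, 1, -1) [-z clear] — {backplane, daughtercard, fan, module, retainer, shield, standoff}
8. connector@(1, 1, -1) [+z clear] — {backplane, connector, daughtercard, fan, module, retainer, shield, standoff}
9. heatsink@(0, 0, 0) [-x clear] — {backplane, connector, daughtercard, fan, heatsink, module, retainer, shield, standoff}
10. pcb@(1, 1, 0) [-x clear] — {backplane, connector, daughtercard, fan, heatsink, module, pcb, retainer, shield, standoff}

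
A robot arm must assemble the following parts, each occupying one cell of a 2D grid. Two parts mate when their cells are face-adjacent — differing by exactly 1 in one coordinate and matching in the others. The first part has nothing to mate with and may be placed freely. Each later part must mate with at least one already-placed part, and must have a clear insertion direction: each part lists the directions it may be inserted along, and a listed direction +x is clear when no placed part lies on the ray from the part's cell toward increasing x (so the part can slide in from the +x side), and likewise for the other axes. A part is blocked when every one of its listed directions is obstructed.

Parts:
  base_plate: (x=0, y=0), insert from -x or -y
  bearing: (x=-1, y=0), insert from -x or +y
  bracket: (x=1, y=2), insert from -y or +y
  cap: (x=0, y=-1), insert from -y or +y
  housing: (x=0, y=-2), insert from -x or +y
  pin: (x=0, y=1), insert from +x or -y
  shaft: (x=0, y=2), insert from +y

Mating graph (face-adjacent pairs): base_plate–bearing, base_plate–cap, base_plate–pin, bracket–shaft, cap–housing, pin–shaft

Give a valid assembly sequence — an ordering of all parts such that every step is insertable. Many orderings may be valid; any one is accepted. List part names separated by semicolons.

base_plate; bearing; cap; housing; pin; shaft; bracket

1. base_plate@(0, 0) [-x clear] — {base_plate}
2. bearing@(-1, 0) [-x clear] — {base_plate, bearing}
3. cap@(0, -1) [-y clear] — {base_plate, bearing, cap}
4. housing@(0, -2) [-x clear] — {base_plate, bearing, cap, housing}
5. pin@(0, 1) [+x clear] — {base_plate, bearing, cap, housing, pin}
6. shaft@(0, 2) [+y clear] — {base_plate, bearing, cap, housing, pin, shaft}
7. bracket@(1, 2) [-y clear] — {base_plate, bearing, bracket, cap, housing, pin, shaft}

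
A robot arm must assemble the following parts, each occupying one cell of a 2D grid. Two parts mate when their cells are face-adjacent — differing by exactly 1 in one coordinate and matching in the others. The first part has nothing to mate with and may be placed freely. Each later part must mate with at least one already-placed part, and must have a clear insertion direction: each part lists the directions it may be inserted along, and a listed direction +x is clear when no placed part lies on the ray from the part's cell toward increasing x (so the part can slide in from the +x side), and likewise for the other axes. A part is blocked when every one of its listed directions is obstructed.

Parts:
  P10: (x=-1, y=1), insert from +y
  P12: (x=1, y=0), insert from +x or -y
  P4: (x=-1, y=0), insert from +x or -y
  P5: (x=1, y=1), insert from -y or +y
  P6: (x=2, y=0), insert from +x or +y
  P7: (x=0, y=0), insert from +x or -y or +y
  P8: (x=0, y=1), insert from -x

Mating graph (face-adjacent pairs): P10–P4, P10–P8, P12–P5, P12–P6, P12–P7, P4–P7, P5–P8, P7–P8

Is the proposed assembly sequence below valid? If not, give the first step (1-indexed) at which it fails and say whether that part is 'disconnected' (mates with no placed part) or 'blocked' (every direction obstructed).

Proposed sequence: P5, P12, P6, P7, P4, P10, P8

1. P5@(1, 1) [-y clear] — {P5}
2. P12@(1, 0) [+x clear] — {P12, P5}
3. P6@(2, 0) [+x clear] — {P12, P5, P6}
4. P7@(0, 0) [-y clear] — {P12, P5, P6, P7}
5. P4@(-1, 0) [-y clear] — {P12, P4, P5, P6, P7}
6. P10@(-1, 1) [+y clear] — {P10, P12, P4, P5, P6, P7}
7. P8@(0, 1) — -x all obstructed ⇒ blocked

Invalid at step 7 (blocked)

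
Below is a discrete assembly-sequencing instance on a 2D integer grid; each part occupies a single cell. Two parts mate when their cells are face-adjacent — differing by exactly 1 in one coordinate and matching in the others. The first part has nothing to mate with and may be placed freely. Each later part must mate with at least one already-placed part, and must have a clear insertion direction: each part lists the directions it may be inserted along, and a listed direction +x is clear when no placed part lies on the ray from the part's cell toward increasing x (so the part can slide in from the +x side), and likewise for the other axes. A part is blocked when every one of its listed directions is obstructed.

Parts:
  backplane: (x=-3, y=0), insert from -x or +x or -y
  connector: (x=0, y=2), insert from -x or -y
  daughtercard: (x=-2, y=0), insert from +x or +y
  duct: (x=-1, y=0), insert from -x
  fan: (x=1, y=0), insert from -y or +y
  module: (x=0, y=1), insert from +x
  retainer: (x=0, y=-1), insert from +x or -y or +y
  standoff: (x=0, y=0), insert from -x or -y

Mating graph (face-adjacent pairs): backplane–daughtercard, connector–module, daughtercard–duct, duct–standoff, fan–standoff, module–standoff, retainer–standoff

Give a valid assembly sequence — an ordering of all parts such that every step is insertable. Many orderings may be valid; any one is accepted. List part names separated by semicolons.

1. connector@(0, 2) [-x clear] — {connector}
2. module@(0, 1) [+x clear] — {connector, module}
3. standoff@(0, 0) [-x clear] — {connector, module, standoff}
4. duct@(-1, 0) [-x clear] — {connector, duct, module, standoff}
5. daughtercard@(-2, 0) [+y clear] — {connector, daughtercard, duct, module, standoff}
6. backplane@(-3, 0) [-x clear] — {backplane, connector, daughtercard, duct, module, standoff}
7. retainer@(0, -1) [+x clear] — {backplane, connector, daughtercard, duct, module, retainer, standoff}
8. fan@(1, 0) [-y clear] — {backplane, connector, daughtercard, duct, fan, module, retainer, standoff}

connector; module; standoff; duct; daughtercard; backplane; retainer; fan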